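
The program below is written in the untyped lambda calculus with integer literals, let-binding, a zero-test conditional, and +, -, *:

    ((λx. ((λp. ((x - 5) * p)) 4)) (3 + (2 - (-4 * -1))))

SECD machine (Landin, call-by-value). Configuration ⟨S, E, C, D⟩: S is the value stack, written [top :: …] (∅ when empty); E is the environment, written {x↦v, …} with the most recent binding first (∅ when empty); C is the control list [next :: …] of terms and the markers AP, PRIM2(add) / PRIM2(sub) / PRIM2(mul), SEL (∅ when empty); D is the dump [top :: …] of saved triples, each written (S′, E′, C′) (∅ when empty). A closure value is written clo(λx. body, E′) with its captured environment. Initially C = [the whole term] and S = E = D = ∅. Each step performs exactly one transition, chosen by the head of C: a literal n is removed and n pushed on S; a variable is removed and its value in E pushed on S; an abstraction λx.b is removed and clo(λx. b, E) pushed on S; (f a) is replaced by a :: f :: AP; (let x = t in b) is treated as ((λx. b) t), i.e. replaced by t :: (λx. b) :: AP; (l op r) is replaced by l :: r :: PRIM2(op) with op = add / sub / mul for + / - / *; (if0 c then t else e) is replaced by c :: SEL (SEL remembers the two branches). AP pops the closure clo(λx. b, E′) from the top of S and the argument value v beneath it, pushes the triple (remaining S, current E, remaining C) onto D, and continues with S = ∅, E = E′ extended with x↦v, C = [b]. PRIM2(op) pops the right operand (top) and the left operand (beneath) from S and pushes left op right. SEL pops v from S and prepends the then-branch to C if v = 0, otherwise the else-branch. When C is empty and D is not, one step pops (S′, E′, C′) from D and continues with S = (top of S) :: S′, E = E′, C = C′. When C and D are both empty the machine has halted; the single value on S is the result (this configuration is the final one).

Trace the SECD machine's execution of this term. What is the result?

Answer: -16

Machine steps:
step 0: [S=∅ | E=∅ | C=[((λx. ((λp. ((x - 5) * p)) 4)) (3 + (2 - (-4 * -1))))] | D=∅]
step 1: [S=∅ | E=∅ | C=[(3 + (2 - (-4 * -1))) :: (λx. ((λp. ((x - 5) * p)) 4)) :: AP] | D=∅]
step 2: [S=∅ | E=∅ | C=[3 :: (2 - (-4 * -1)) :: PRIM2(add) :: (λx. ((λp. ((x - 5) * p)) 4)) :: AP] | D=∅]
step 3: [S=[3] | E=∅ | C=[(2 - (-4 * -1)) :: PRIM2(add) :: (λx. ((λp. ((x - 5) * p)) 4)) :: AP] | D=∅]
step 4: [S=[3] | E=∅ | C=[2 :: (-4 * -1) :: PRIM2(sub) :: PRIM2(add) :: (λx. ((λp. ((x - 5) * p)) 4)) :: AP] | D=∅]
step 5: [S=[2 :: 3] | E=∅ | C=[(-4 * -1) :: PRIM2(sub) :: PRIM2(add) :: (λx. ((λp. ((x - 5) * p)) 4)) :: AP] | D=∅]
step 6: [S=[2 :: 3] | E=∅ | C=[-4 :: -1 :: PRIM2(mul) :: PRIM2(sub) :: PRIM2(add) :: (λx. ((λp. ((x - 5) * p)) 4)) :: AP] | D=∅]
step 7: [S=[-4 :: 2 :: 3] | E=∅ | C=[-1 :: PRIM2(mul) :: PRIM2(sub) :: PRIM2(add) :: (λx. ((λp. ((x - 5) * p)) 4)) :: AP] | D=∅]
step 8: [S=[-1 :: -4 :: 2 :: 3] | E=∅ | C=[PRIM2(mul) :: PRIM2(sub) :: PRIM2(add) :: (λx. ((λp. ((x - 5) * p)) 4)) :: AP] | D=∅]
step 9: [S=[4 :: 2 :: 3] | E=∅ | C=[PRIM2(sub) :: PRIM2(add) :: (λx. ((λp. ((x - 5) * p)) 4)) :: AP] | D=∅]
step 10: [S=[-2 :: 3] | E=∅ | C=[PRIM2(add) :: (λx. ((λp. ((x - 5) * p)) 4)) :: AP] | D=∅]
step 11: [S=[1] | E=∅ | C=[(λx. ((λp. ((x - 5) * p)) 4)) :: AP] | D=∅]
step 12: [S=[clo(λx. ((λp. ((x - 5) * p)) 4), ∅) :: 1] | E=∅ | C=[AP] | D=∅]
step 13: [S=∅ | E={x↦1} | C=[((λp. ((x - 5) * p)) 4)] | D=[(∅, ∅, ∅)]]
step 14: [S=∅ | E={x↦1} | C=[4 :: (λp. ((x - 5) * p)) :: AP] | D=[(∅, ∅, ∅)]]
step 15: [S=[4] | E={x↦1} | C=[(λp. ((x - 5) * p)) :: AP] | D=[(∅, ∅, ∅)]]
step 16: [S=[clo(λp. ((x - 5) * p), {x↦1}) :: 4] | E={x↦1} | C=[AP] | D=[(∅, ∅, ∅)]]
step 17: [S=∅ | E={p↦4, x↦1} | C=[((x - 5) * p)] | D=[(∅, {x↦1}, ∅) :: (∅, ∅, ∅)]]
step 18: [S=∅ | E={p↦4, x↦1} | C=[(x - 5) :: p :: PRIM2(mul)] | D=[(∅, {x↦1}, ∅) :: (∅, ∅, ∅)]]
step 19: [S=∅ | E={p↦4, x↦1} | C=[x :: 5 :: PRIM2(sub) :: p :: PRIM2(mul)] | D=[(∅, {x↦1}, ∅) :: (∅, ∅, ∅)]]
step 20: [S=[1] | E={p↦4, x↦1} | C=[5 :: PRIM2(sub) :: p :: PRIM2(mul)] | D=[(∅, {x↦1}, ∅) :: (∅, ∅, ∅)]]
step 21: [S=[5 :: 1] | E={p↦4, x↦1} | C=[PRIM2(sub) :: p :: PRIM2(mul)] | D=[(∅, {x↦1}, ∅) :: (∅, ∅, ∅)]]
step 22: [S=[-4] | E={p↦4, x↦1} | C=[p :: PRIM2(mul)] | D=[(∅, {x↦1}, ∅) :: (∅, ∅, ∅)]]
step 23: [S=[4 :: -4] | E={p↦4, x↦1} | C=[PRIM2(mul)] | D=[(∅, {x↦1}, ∅) :: (∅, ∅, ∅)]]
step 24: [S=[-16] | E={p↦4, x↦1} | C=∅ | D=[(∅, {x↦1}, ∅) :: (∅, ∅, ∅)]]
step 25: [S=[-16] | E={x↦1} | C=∅ | D=[(∅, ∅, ∅)]]
step 26: [S=[-16] | E=∅ | C=∅ | D=∅]
→ final value -16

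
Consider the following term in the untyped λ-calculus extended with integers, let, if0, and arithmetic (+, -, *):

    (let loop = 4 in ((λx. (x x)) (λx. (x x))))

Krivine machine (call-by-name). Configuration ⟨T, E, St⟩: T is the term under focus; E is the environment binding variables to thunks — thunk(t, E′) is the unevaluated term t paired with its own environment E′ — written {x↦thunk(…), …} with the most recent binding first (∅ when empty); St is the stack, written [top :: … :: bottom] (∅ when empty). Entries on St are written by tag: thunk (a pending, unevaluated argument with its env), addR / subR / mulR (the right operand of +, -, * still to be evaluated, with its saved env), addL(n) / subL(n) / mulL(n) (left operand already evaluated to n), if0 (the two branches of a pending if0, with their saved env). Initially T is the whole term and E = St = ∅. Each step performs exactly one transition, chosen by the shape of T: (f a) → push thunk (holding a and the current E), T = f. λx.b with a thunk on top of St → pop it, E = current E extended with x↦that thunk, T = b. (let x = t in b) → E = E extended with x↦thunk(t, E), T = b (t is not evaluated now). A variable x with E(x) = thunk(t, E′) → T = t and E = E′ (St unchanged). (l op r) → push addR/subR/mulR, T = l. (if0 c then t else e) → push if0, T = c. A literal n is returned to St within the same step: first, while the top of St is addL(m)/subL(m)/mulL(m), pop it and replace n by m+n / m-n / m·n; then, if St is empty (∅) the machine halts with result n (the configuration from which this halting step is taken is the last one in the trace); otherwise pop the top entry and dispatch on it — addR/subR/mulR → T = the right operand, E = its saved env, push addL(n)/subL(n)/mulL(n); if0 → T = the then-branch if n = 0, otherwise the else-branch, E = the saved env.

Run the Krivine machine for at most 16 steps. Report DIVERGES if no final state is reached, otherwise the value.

step 0: ⟨T=(let loop = 4 in ((λx. (x x)) (λx. (x x)))); E=∅; St=∅⟩
step 1: ⟨T=((λx. (x x)) (λx. (x x))); E={loop↦thunk(4, ∅)}; St=∅⟩
step 2: ⟨T=(λx. (x x)); E={loop↦thunk(4, ∅)}; St=[thunk]⟩
step 3: ⟨T=(x x); E={x↦thunk((λx. (x x)), {loop↦thunk(4, ∅)}), loop↦thunk(4, ∅)}; St=∅⟩
step 4: ⟨T=x; E={x↦thunk((λx. (x x)), {loop↦thunk(4, ∅)}), loop↦thunk(4, ∅)}; St=[thunk]⟩
step 5: ⟨T=(λx. (x x)); E={loop↦thunk(4, ∅)}; St=[thunk]⟩
step 6: ⟨T=(x x); E={x↦thunk(x, {x↦thunk((λx. (x x)), {loop↦thunk(4, ∅)}), loop↦thunk(4, ∅)}), loop↦thunk(4, ∅)}; St=∅⟩
step 7: ⟨T=x; E={x↦thunk(x, {x↦thunk((λx. (x x)), {loop↦thunk(4, ∅)}), loop↦thunk(4, ∅)}), loop↦thunk(4, ∅)}; St=[thunk]⟩
step 8: ⟨T=x; E={x↦thunk((λx. (x x)), {loop↦thunk(4, ∅)}), loop↦thunk(4, ∅)}; St=[thunk]⟩
step 9: ⟨T=(λx. (x x)); E={loop↦thunk(4, ∅)}; St=[thunk]⟩
step 10: ⟨T=(x x); E={x↦thunk(x, {x↦thunk(x, {x↦thunk((λx. (x x)), {loop↦thunk(4, ∅)}), loop↦thunk(4, ∅)}), loop↦thunk(4, ∅)}), loop↦thunk(4, ∅)}; St=∅⟩
step 11: ⟨T=x; E={x↦thunk(x, {x↦thunk(x, {x↦thunk((λx. (x x)), {loop↦thunk(4, ∅)}), loop↦thunk(4, ∅)}), loop↦thunk(4, ∅)}), loop↦thunk(4, ∅)}; St=[thunk]⟩
step 12: ⟨T=x; E={x↦thunk(x, {x↦thunk((λx. (x x)), {loop↦thunk(4, ∅)}), loop↦thunk(4, ∅)}), loop↦thunk(4, ∅)}; St=[thunk]⟩
step 13: ⟨T=x; E={x↦thunk((λx. (x x)), {loop↦thunk(4, ∅)}), loop↦thunk(4, ∅)}; St=[thunk]⟩
step 14: ⟨T=(λx. (x x)); E={loop↦thunk(4, ∅)}; St=[thunk]⟩
step 15: ⟨T=(x x); E={x↦thunk(x, {x↦thunk(x, {x↦thunk(x, {x↦thunk((λx. (x x)), {loop↦thunk(4, ∅)}), loop↦thunk(4, ∅)}), loop↦thunk(4, ∅)}), loop↦thunk(4, ∅)}), loop↦thunk(4, ∅)}; St=∅⟩
step 16: ⟨T=x; E={x↦thunk(x, {x↦thunk(x, {x↦thunk(x, {x↦thunk((λx. (x x)), {loop↦thunk(4, ∅)}), loop↦thunk(4, ∅)}), loop↦thunk(4, ∅)}), loop↦thunk(4, ∅)}), loop↦thunk(4, ∅)}; St=[thunk]⟩
→ 16 transitions taken and the configuration is still not final: no result within 16 steps

Answer: DIVERGES (no final state within 16 steps)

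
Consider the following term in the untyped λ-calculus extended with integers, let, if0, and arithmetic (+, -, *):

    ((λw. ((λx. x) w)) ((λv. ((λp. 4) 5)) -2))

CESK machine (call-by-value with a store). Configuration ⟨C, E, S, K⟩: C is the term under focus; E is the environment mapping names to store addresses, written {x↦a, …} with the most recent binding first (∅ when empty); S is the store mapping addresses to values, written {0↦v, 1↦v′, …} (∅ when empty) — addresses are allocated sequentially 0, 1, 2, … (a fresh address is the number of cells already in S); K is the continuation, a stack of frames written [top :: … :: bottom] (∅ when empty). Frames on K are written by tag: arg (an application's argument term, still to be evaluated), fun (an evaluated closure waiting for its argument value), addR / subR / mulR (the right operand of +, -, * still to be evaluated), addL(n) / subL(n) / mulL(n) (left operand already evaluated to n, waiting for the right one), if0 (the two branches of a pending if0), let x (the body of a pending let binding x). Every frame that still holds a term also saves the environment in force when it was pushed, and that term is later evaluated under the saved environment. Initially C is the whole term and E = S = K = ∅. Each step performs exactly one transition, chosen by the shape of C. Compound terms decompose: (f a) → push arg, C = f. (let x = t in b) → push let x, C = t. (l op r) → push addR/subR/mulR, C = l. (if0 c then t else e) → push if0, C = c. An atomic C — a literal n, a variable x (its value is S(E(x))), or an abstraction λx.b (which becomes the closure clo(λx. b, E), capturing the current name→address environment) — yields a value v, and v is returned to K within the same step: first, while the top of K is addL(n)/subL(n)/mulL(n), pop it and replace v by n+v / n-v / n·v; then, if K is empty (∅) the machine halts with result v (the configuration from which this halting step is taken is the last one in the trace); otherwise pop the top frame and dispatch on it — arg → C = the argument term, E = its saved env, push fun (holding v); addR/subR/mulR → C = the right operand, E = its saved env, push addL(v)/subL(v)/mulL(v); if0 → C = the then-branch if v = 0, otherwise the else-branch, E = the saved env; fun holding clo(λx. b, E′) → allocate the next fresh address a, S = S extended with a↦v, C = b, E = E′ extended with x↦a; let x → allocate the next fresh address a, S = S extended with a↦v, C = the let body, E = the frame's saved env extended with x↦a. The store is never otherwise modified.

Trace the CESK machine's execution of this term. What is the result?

[0] [C=((λw. ((λx. x) w)) ((λv. ((λp. 4) 5)) -2)) | E=∅ | S=∅ | K=∅]
[1] [C=(λw. ((λx. x) w)) | E=∅ | S=∅ | K=[arg]]
[2] [C=((λv. ((λp. 4) 5)) -2) | E=∅ | S=∅ | K=[fun]]
[3] [C=(λv. ((λp. 4) 5)) | E=∅ | S=∅ | K=[arg :: fun]]
[4] [C=-2 | E=∅ | S=∅ | K=[fun :: fun]]
[5] [C=((λp. 4) 5) | E={v↦0} | S={0↦-2} | K=[fun]]
[6] [C=(λp. 4) | E={v↦0} | S={0↦-2} | K=[arg :: fun]]
[7] [C=5 | E={v↦0} | S={0↦-2} | K=[fun :: fun]]
[8] [C=4 | E={p↦1, v↦0} | S={0↦-2, 1↦5} | K=[fun]]
[9] [C=((λx. x) w) | E={w↦2} | S={0↦-2, 1↦5, 2↦4} | K=∅]
[10] [C=(λx. x) | E={w↦2} | S={0↦-2, 1↦5, 2↦4} | K=[arg]]
[11] [C=w | E={w↦2} | S={0↦-2, 1↦5, 2↦4} | K=[fun]]
[12] [C=x | E={x↦3, w↦2} | S={0↦-2, 1↦5, 2↦4, 3↦4} | K=∅]
→ final value 4

Answer: 4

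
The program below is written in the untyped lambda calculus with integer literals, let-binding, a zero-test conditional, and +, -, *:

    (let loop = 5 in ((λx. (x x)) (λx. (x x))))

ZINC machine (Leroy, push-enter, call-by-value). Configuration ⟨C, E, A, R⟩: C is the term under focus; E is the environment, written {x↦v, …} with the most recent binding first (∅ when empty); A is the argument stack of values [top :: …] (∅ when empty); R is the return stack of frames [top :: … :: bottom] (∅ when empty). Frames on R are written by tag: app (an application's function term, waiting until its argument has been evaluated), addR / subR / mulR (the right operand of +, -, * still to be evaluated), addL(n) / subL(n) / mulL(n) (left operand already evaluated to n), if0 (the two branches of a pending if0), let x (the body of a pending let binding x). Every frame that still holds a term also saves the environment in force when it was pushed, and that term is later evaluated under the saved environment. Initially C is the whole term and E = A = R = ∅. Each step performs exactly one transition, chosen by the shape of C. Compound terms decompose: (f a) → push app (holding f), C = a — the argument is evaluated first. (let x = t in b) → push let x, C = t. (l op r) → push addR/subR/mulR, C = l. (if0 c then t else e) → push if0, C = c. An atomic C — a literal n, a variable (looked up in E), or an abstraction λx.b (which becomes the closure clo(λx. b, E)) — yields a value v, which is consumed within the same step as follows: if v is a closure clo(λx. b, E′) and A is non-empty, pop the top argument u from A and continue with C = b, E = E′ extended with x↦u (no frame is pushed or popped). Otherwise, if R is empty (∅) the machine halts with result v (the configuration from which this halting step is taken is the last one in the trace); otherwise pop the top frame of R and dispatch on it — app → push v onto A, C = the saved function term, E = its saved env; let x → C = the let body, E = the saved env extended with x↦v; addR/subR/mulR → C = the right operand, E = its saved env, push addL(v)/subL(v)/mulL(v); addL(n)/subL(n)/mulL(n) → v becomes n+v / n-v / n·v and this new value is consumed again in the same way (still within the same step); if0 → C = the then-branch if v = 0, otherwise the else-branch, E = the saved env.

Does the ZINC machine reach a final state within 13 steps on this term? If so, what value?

[0] ⟨C=(let loop = 5 in ((λx. (x x)) (λx. (x x)))); E=∅; A=∅; R=∅⟩
[1] ⟨C=5; E=∅; A=∅; R=[let loop]⟩
[2] ⟨C=((λx. (x x)) (λx. (x x))); E={loop↦5}; A=∅; R=∅⟩
[3] ⟨C=(λx. (x x)); E={loop↦5}; A=∅; R=[app]⟩
[4] ⟨C=(λx. (x x)); E={loop↦5}; A=[clo(λx. (x x), {loop↦5})]; R=∅⟩
[5] ⟨C=(x x); E={x↦clo(λx. (x x), {loop↦5}), loop↦5}; A=∅; R=∅⟩
[6] ⟨C=x; E={x↦clo(λx. (x x), {loop↦5}), loop↦5}; A=∅; R=[app]⟩
[7] ⟨C=x; E={x↦clo(λx. (x x), {loop↦5}), loop↦5}; A=[clo(λx. (x x), {loop↦5})]; R=∅⟩
… configuration repeats with period 3 (steps 5–7 recur indefinitely) …

Answer: DIVERGES (no final state within 13 steps)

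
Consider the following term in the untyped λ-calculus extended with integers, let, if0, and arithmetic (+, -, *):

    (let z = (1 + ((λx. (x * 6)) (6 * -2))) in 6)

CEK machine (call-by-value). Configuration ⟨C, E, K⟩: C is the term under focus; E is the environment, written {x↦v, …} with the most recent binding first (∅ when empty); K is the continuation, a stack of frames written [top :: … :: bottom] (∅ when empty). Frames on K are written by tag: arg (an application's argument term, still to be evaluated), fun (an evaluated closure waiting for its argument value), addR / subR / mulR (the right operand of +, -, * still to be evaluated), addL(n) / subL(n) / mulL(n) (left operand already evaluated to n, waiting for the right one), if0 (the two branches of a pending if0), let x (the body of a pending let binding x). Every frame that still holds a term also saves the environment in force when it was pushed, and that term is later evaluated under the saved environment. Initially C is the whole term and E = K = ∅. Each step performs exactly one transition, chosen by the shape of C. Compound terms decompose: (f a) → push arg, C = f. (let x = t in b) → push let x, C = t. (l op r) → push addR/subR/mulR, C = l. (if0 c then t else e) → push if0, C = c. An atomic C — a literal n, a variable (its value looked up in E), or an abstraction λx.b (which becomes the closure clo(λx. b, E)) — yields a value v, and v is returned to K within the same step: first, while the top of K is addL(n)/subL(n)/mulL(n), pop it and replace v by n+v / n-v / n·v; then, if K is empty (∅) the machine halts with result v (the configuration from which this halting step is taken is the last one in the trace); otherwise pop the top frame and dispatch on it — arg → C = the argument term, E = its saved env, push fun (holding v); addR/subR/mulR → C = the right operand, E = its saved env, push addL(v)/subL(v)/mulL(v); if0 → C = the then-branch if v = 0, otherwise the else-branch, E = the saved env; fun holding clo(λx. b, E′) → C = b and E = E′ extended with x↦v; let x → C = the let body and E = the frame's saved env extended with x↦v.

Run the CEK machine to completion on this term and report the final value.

step 0: <C=(let z = (1 + ((λx. (x * 6)) (6 * -2))) in 6), E=∅, K=∅>
step 1: <C=(1 + ((λx. (x * 6)) (6 * -2))), E=∅, K=[let z]>
step 2: <C=1, E=∅, K=[addR :: let z]>
step 3: <C=((λx. (x * 6)) (6 * -2)), E=∅, K=[addL(1) :: let z]>
step 4: <C=(λx. (x * 6)), E=∅, K=[arg :: addL(1) :: let z]>
step 5: <C=(6 * -2), E=∅, K=[fun :: addL(1) :: let z]>
step 6: <C=6, E=∅, K=[mulR :: fun :: addL(1) :: let z]>
step 7: <C=-2, E=∅, K=[mulL(6) :: fun :: addL(1) :: let z]>
step 8: <C=(x * 6), E={x↦-12}, K=[addL(1) :: let z]>
step 9: <C=x, E={x↦-12}, K=[mulR :: addL(1) :: let z]>
step 10: <C=6, E={x↦-12}, K=[mulL(-12) :: addL(1) :: let z]>
step 11: <C=6, E={z↦-71}, K=∅>
→ final value 6

Answer: 6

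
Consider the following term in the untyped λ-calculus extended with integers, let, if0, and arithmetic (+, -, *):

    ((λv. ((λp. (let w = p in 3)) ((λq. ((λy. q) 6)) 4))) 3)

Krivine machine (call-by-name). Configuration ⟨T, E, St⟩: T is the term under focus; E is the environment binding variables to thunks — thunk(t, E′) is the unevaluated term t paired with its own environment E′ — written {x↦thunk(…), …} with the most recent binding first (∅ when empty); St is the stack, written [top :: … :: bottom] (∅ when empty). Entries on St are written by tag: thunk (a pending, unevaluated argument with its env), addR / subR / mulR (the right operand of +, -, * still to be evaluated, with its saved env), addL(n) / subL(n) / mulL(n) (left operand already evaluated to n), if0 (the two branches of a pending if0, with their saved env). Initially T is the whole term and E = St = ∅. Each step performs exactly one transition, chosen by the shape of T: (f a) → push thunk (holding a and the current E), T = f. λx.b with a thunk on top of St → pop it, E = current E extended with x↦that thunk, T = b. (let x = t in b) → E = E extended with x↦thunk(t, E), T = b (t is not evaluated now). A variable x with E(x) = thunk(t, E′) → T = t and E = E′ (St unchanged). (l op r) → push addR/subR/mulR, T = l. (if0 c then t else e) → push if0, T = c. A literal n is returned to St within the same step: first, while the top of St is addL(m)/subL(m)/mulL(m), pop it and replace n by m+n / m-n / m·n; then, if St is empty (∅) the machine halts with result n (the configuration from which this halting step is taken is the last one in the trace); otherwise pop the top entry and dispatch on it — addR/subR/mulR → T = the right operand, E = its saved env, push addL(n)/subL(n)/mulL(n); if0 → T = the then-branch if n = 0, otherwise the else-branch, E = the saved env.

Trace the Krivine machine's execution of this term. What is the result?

[0] ⟨T=((λv. ((λp. (let w = p in 3)) ((λq. ((λy. q) 6)) 4))) 3); E=∅; St=∅⟩
[1] ⟨T=(λv. ((λp. (let w = p in 3)) ((λq. ((λy. q) 6)) 4))); E=∅; St=[thunk]⟩
[2] ⟨T=((λp. (let w = p in 3)) ((λq. ((λy. q) 6)) 4)); E={v↦thunk(3, ∅)}; St=∅⟩
[3] ⟨T=(λp. (let w = p in 3)); E={v↦thunk(3, ∅)}; St=[thunk]⟩
[4] ⟨T=(let w = p in 3); E={p↦thunk(((λq. ((λy. q) 6)) 4), {v↦thunk(3, ∅)}), v↦thunk(3, ∅)}; St=∅⟩
[5] ⟨T=3; E={w↦thunk(p, {p↦thunk(((λq. ((λy. q) 6)) 4), {v↦thunk(3, ∅)}), v↦thunk(3, ∅)}), p↦thunk(((λq. ((λy. q) 6)) 4), {v↦thunk(3, ∅)}), v↦thunk(3, ∅)}; St=∅⟩
→ final value 3

Answer: 3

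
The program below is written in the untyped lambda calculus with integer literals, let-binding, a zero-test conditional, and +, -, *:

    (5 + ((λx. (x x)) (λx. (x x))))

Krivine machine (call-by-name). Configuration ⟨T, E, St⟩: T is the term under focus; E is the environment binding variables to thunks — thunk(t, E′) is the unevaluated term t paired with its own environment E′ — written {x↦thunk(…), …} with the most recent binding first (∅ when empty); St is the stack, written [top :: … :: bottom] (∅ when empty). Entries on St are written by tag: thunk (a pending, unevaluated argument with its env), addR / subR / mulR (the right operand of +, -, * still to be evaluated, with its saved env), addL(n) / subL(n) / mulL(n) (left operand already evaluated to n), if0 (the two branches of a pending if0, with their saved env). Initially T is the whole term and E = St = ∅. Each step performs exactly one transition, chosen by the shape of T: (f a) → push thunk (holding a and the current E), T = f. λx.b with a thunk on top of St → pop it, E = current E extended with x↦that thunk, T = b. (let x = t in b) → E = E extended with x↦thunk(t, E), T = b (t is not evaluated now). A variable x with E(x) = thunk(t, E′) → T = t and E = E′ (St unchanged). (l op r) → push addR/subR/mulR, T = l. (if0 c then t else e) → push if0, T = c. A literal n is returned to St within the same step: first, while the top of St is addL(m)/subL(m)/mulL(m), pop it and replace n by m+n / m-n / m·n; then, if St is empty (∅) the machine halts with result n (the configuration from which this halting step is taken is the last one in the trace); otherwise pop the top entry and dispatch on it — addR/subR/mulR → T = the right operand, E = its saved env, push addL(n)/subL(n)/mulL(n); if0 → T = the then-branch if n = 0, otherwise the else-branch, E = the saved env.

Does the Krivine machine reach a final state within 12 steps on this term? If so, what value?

0. [T=(5 + ((λx. (x x)) (λx. (x x)))) | E=∅ | St=∅]
1. [T=5 | E=∅ | St=[addR]]
2. [T=((λx. (x x)) (λx. (x x))) | E=∅ | St=[addL(5)]]
3. [T=(λx. (x x)) | E=∅ | St=[thunk :: addL(5)]]
4. [T=(x x) | E={x↦thunk((λx. (x x)), ∅)} | St=[addL(5)]]
5. [T=x | E={x↦thunk((λx. (x x)), ∅)} | St=[thunk :: addL(5)]]
6. [T=(λx. (x x)) | E=∅ | St=[thunk :: addL(5)]]
7. [T=(x x) | E={x↦thunk(x, {x↦thunk((λx. (x x)), ∅)})} | St=[addL(5)]]
8. [T=x | E={x↦thunk(x, {x↦thunk((λx. (x x)), ∅)})} | St=[thunk :: addL(5)]]
9. [T=x | E={x↦thunk((λx. (x x)), ∅)} | St=[thunk :: addL(5)]]
10. [T=(λx. (x x)) | E=∅ | St=[thunk :: addL(5)]]
11. [T=(x x) | E={x↦thunk(x, {x↦thunk(x, {x↦thunk((λx. (x x)), ∅)})})} | St=[addL(5)]]
12. [T=x | E={x↦thunk(x, {x↦thunk(x, {x↦thunk((λx. (x x)), ∅)})})} | St=[thunk :: addL(5)]]
→ 12 transitions taken and the configuration is still not final: no result within 12 steps

Answer: DIVERGES (no final state within 12 steps)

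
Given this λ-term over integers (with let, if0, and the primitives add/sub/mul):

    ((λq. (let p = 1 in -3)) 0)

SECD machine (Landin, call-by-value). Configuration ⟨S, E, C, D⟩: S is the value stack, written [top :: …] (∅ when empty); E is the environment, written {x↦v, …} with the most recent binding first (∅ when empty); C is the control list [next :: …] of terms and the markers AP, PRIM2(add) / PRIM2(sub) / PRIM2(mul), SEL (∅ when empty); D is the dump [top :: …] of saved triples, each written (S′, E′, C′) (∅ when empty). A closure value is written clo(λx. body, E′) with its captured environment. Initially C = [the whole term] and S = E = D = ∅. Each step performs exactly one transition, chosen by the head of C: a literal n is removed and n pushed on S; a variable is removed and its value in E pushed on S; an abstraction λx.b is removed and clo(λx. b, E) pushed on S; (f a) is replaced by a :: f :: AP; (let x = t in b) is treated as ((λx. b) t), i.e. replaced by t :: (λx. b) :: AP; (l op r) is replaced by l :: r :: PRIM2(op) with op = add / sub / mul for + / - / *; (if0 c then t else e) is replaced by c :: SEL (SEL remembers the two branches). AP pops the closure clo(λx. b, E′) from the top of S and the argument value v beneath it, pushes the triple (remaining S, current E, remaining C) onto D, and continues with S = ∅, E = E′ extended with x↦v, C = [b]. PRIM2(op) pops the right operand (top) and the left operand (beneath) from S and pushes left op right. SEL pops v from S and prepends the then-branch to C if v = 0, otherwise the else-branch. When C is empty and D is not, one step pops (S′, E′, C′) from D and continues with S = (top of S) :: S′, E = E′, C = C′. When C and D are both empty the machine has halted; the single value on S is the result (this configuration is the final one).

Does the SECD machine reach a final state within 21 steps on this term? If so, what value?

[0] [S=∅ | E=∅ | C=[((λq. (let p = 1 in -3)) 0)] | D=∅]
[1] [S=∅ | E=∅ | C=[0 :: (λq. (let p = 1 in -3)) :: AP] | D=∅]
[2] [S=[0] | E=∅ | C=[(λq. (let p = 1 in -3)) :: AP] | D=∅]
[3] [S=[clo(λq. (let p = 1 in -3), ∅) :: 0] | E=∅ | C=[AP] | D=∅]
[4] [S=∅ | E={q↦0} | C=[(let p = 1 in -3)] | D=[(∅, ∅, ∅)]]
[5] [S=∅ | E={q↦0} | C=[1 :: (λp. -3) :: AP] | D=[(∅, ∅, ∅)]]
[6] [S=[1] | E={q↦0} | C=[(λp. -3) :: AP] | D=[(∅, ∅, ∅)]]
[7] [S=[clo(λp. -3, {q↦0}) :: 1] | E={q↦0} | C=[AP] | D=[(∅, ∅, ∅)]]
[8] [S=∅ | E={p↦1, q↦0} | C=[-3] | D=[(∅, {q↦0}, ∅) :: (∅, ∅, ∅)]]
[9] [S=[-3] | E={p↦1, q↦0} | C=∅ | D=[(∅, {q↦0}, ∅) :: (∅, ∅, ∅)]]
[10] [S=[-3] | E={q↦0} | C=∅ | D=[(∅, ∅, ∅)]]
[11] [S=[-3] | E=∅ | C=∅ | D=∅]
→ final value -3

Answer: -3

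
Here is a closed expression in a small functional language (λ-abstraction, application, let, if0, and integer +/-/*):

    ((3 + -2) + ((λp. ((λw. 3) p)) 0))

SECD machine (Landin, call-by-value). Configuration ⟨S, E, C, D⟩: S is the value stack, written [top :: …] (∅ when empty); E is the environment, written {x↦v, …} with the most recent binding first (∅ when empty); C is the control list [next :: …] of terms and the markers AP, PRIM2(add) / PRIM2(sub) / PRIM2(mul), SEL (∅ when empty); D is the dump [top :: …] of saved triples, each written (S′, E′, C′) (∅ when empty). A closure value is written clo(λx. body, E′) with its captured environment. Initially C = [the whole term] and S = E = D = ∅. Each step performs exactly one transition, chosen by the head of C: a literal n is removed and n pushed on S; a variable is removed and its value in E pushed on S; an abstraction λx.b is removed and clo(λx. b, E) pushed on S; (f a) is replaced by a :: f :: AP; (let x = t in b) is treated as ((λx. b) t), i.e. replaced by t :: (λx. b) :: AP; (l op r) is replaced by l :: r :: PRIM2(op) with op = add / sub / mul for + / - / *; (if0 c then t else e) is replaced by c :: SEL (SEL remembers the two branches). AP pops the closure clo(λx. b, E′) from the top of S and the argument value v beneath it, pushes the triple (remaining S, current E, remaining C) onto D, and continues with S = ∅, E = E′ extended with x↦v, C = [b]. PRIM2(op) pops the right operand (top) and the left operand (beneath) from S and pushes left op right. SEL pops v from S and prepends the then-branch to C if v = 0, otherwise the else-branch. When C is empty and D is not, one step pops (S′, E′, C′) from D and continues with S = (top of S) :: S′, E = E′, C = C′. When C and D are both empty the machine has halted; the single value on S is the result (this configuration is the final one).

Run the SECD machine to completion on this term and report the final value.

0. ⟨S=∅; E=∅; C=[((3 + -2) + ((λp. ((λw. 3) p)) 0))]; D=∅⟩
1. ⟨S=∅; E=∅; C=[(3 + -2) :: ((λp. ((λw. 3) p)) 0) :: PRIM2(add)]; D=∅⟩
2. ⟨S=∅; E=∅; C=[3 :: -2 :: PRIM2(add) :: ((λp. ((λw. 3) p)) 0) :: PRIM2(add)]; D=∅⟩
3. ⟨S=[3]; E=∅; C=[-2 :: PRIM2(add) :: ((λp. ((λw. 3) p)) 0) :: PRIM2(add)]; D=∅⟩
4. ⟨S=[-2 :: 3]; E=∅; C=[PRIM2(add) :: ((λp. ((λw. 3) p)) 0) :: PRIM2(add)]; D=∅⟩
5. ⟨S=[1]; E=∅; C=[((λp. ((λw. 3) p)) 0) :: PRIM2(add)]; D=∅⟩
6. ⟨S=[1]; E=∅; C=[0 :: (λp. ((λw. 3) p)) :: AP :: PRIM2(add)]; D=∅⟩
7. ⟨S=[0 :: 1]; E=∅; C=[(λp. ((λw. 3) p)) :: AP :: PRIM2(add)]; D=∅⟩
8. ⟨S=[clo(λp. ((λw. 3) p), ∅) :: 0 :: 1]; E=∅; C=[AP :: PRIM2(add)]; D=∅⟩
9. ⟨S=∅; E={p↦0}; C=[((λw. 3) p)]; D=[([1], ∅, [PRIM2(add)])]⟩
10. ⟨S=∅; E={p↦0}; C=[p :: (λw. 3) :: AP]; D=[([1], ∅, [PRIM2(add)])]⟩
11. ⟨S=[0]; E={p↦0}; C=[(λw. 3) :: AP]; D=[([1], ∅, [PRIM2(add)])]⟩
12. ⟨S=[clo(λw. 3, {p↦0}) :: 0]; E={p↦0}; C=[AP]; D=[([1], ∅, [PRIM2(add)])]⟩
13. ⟨S=∅; E={w↦0, p↦0}; C=[3]; D=[(∅, {p↦0}, ∅) :: ([1], ∅, [PRIM2(add)])]⟩
14. ⟨S=[3]; E={w↦0, p↦0}; C=∅; D=[(∅, {p↦0}, ∅) :: ([1], ∅, [PRIM2(add)])]⟩
15. ⟨S=[3]; E={p↦0}; C=∅; D=[([1], ∅, [PRIM2(add)])]⟩
16. ⟨S=[3 :: 1]; E=∅; C=[PRIM2(add)]; D=∅⟩
17. ⟨S=[4]; E=∅; C=∅; D=∅⟩
→ final value 4

Answer: 4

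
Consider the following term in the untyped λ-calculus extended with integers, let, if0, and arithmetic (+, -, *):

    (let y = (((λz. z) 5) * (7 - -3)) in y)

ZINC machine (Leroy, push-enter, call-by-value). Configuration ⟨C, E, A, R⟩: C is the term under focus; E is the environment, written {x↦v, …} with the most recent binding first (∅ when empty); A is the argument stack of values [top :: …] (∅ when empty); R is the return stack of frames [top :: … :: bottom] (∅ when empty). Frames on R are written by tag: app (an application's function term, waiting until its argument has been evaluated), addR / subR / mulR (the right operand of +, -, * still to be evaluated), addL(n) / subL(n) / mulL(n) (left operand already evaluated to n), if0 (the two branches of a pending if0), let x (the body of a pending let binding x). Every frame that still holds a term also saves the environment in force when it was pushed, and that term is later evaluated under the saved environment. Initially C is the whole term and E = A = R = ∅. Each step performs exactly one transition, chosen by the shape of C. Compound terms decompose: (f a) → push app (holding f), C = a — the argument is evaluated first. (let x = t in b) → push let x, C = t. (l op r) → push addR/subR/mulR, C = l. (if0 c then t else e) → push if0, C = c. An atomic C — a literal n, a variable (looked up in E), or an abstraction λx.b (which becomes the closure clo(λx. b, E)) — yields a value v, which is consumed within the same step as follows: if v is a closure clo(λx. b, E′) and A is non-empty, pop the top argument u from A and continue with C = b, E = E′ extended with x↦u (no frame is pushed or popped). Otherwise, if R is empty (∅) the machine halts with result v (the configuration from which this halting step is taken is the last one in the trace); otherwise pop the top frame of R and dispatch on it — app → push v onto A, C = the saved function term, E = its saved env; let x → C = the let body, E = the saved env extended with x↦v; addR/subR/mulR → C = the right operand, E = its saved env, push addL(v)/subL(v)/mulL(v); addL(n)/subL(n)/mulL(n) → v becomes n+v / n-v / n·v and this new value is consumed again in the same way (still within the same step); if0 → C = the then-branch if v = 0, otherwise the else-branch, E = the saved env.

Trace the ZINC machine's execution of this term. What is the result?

t=0: ⟨C=(let y = (((λz. z) 5) * (7 - -3)) in y); E=∅; A=∅; R=∅⟩
t=1: ⟨C=(((λz. z) 5) * (7 - -3)); E=∅; A=∅; R=[let y]⟩
t=2: ⟨C=((λz. z) 5); E=∅; A=∅; R=[mulR :: let y]⟩
t=3: ⟨C=5; E=∅; A=∅; R=[app :: mulR :: let y]⟩
t=4: ⟨C=(λz. z); E=∅; A=[5]; R=[mulR :: let y]⟩
t=5: ⟨C=z; E={z↦5}; A=∅; R=[mulR :: let y]⟩
t=6: ⟨C=(7 - -3); E=∅; A=∅; R=[mulL(5) :: let y]⟩
t=7: ⟨C=7; E=∅; A=∅; R=[subR :: mulL(5) :: let y]⟩
t=8: ⟨C=-3; E=∅; A=∅; R=[subL(7) :: mulL(5) :: let y]⟩
t=9: ⟨C=y; E={y↦50}; A=∅; R=∅⟩
→ final value 50

Answer: 50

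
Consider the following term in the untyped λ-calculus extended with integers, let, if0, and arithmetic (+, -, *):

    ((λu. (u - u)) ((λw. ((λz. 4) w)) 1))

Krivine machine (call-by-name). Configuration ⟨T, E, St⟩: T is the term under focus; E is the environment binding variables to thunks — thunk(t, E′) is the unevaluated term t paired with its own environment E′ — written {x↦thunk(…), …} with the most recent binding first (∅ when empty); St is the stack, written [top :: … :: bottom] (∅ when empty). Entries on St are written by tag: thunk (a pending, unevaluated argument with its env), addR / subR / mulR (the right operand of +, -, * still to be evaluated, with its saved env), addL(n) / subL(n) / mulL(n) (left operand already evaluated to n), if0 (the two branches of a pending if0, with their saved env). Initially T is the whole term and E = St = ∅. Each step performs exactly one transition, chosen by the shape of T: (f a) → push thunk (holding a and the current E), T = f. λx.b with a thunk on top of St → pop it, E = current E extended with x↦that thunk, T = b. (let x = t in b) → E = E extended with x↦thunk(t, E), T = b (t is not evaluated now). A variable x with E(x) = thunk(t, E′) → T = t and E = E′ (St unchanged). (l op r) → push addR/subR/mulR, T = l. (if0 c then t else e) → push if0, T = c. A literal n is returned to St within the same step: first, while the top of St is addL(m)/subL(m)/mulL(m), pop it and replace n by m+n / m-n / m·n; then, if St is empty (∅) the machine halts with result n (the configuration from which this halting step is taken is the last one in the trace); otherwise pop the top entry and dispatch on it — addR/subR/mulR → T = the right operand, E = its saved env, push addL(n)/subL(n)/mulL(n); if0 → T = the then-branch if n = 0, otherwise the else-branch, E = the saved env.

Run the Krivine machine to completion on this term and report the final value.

t=0: <T=((λu. (u - u)) ((λw. ((λz. 4) w)) 1)), E=∅, St=∅>
t=1: <T=(λu. (u - u)), E=∅, St=[thunk]>
t=2: <T=(u - u), E={u↦thunk(((λw. ((λz. 4) w)) 1), ∅)}, St=∅>
t=3: <T=u, E={u↦thunk(((λw. ((λz. 4) w)) 1), ∅)}, St=[subR]>
t=4: <T=((λw. ((λz. 4) w)) 1), E=∅, St=[subR]>
t=5: <T=(λw. ((λz. 4) w)), E=∅, St=[thunk :: subR]>
t=6: <T=((λz. 4) w), E={w↦thunk(1, ∅)}, St=[subR]>
t=7: <T=(λz. 4), E={w↦thunk(1, ∅)}, St=[thunk :: subR]>
t=8: <T=4, E={z↦thunk(w, {w↦thunk(1, ∅)}), w↦thunk(1, ∅)}, St=[subR]>
t=9: <T=u, E={u↦thunk(((λw. ((λz. 4) w)) 1), ∅)}, St=[subL(4)]>
t=10: <T=((λw. ((λz. 4) w)) 1), E=∅, St=[subL(4)]>
t=11: <T=(λw. ((λz. 4) w)), E=∅, St=[thunk :: subL(4)]>
t=12: <T=((λz. 4) w), E={w↦thunk(1, ∅)}, St=[subL(4)]>
t=13: <T=(λz. 4), E={w↦thunk(1, ∅)}, St=[thunk :: subL(4)]>
t=14: <T=4, E={z↦thunk(w, {w↦thunk(1, ∅)}), w↦thunk(1, ∅)}, St=[subL(4)]>
→ final value 0

Answer: 0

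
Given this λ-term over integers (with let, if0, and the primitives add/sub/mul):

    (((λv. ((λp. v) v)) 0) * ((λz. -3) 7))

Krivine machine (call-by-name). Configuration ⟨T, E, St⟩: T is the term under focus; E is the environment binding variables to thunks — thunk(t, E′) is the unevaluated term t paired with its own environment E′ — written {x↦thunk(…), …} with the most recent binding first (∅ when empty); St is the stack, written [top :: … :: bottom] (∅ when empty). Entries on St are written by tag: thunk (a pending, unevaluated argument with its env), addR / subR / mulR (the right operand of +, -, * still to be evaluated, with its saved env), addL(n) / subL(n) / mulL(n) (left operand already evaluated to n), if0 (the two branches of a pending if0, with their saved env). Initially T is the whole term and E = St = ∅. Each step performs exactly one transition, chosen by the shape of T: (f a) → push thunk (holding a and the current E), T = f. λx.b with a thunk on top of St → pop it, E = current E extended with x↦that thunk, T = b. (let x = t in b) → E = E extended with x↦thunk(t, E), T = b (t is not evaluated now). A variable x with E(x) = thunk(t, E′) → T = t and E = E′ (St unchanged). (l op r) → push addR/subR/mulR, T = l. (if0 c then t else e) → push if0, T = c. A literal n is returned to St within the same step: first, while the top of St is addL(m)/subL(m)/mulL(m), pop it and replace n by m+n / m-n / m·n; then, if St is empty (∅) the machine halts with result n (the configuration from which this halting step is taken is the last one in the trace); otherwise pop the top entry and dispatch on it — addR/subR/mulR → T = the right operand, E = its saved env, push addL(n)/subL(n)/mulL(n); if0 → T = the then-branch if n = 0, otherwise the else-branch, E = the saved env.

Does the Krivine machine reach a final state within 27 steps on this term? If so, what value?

t=0: [T=(((λv. ((λp. v) v)) 0) * ((λz. -3) 7)) | E=∅ | St=∅]
t=1: [T=((λv. ((λp. v) v)) 0) | E=∅ | St=[mulR]]
t=2: [T=(λv. ((λp. v) v)) | E=∅ | St=[thunk :: mulR]]
t=3: [T=((λp. v) v) | E={v↦thunk(0, ∅)} | St=[mulR]]
t=4: [T=(λp. v) | E={v↦thunk(0, ∅)} | St=[thunk :: mulR]]
t=5: [T=v | E={p↦thunk(v, {v↦thunk(0, ∅)}), v↦thunk(0, ∅)} | St=[mulR]]
t=6: [T=0 | E=∅ | St=[mulR]]
t=7: [T=((λz. -3) 7) | E=∅ | St=[mulL(0)]]
t=8: [T=(λz. -3) | E=∅ | St=[thunk :: mulL(0)]]
t=9: [T=-3 | E={z↦thunk(7, ∅)} | St=[mulL(0)]]
→ final value 0

Answer: 0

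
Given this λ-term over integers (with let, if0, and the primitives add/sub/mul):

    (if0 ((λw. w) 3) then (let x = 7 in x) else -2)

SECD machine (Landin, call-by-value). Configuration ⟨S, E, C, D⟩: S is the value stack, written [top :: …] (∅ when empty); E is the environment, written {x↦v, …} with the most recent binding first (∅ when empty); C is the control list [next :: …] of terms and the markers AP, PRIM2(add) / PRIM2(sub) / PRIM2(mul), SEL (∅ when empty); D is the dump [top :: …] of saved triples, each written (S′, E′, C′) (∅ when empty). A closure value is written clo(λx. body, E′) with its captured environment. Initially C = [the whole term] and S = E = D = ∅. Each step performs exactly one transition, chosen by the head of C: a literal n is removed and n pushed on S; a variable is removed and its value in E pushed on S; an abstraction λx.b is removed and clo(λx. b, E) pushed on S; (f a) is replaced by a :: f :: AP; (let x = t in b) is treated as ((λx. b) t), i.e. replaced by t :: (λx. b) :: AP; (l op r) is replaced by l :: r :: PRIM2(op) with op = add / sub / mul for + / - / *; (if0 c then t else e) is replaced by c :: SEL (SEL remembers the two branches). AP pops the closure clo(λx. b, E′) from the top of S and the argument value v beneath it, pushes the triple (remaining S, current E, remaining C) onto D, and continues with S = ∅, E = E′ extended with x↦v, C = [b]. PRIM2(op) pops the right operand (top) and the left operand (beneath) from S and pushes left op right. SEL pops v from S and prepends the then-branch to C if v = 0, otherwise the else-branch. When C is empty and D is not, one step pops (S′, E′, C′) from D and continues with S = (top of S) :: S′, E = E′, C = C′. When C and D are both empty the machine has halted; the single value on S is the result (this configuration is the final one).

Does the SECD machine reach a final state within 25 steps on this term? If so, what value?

Answer: -2

Derivation:
0. [S=∅ | E=∅ | C=[(if0 ((λw. w) 3) then (let x = 7 in x) else -2)] | D=∅]
1. [S=∅ | E=∅ | C=[((λw. w) 3) :: SEL] | D=∅]
2. [S=∅ | E=∅ | C=[3 :: (λw. w) :: AP :: SEL] | D=∅]
3. [S=[3] | E=∅ | C=[(λw. w) :: AP :: SEL] | D=∅]
4. [S=[clo(λw. w, ∅) :: 3] | E=∅ | C=[AP :: SEL] | D=∅]
5. [S=∅ | E={w↦3} | C=[w] | D=[(∅, ∅, [SEL])]]
6. [S=[3] | E={w↦3} | C=∅ | D=[(∅, ∅, [SEL])]]
7. [S=[3] | E=∅ | C=[SEL] | D=∅]
8. [S=∅ | E=∅ | C=[-2] | D=∅]
9. [S=[-2] | E=∅ | C=∅ | D=∅]
→ final value -2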